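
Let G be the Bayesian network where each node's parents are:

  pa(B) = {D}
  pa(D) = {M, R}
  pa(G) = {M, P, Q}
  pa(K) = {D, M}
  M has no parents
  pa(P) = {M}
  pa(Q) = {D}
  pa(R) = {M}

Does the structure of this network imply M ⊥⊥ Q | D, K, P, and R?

Enumerating the 5 paths from M to Q and testing each for blocking by {D, K, P, R}:
Path 1: M → D → Q
  D is a chain here and D is conditioned on, so the path is blocked at D.
Path 2: M → P → G ← Q
  P is a chain here and P is conditioned on, so the path is blocked at P.
Path 3: M → R → D → Q
  R is a chain here and R is conditioned on, so the path is blocked at R.
Path 4: M → K ← D → Q
  D is a fork here and D is conditioned on, so the path is blocked at D.
Path 5: M → G ← Q
  G is a collider here and neither G nor any of its descendants is conditioned on, so the collider stays closed — the path is blocked at G.
All paths are blocked; M ⊥ Q | {D, K, P, R} holds.

Yes — M and Q are d-separated given {D, K, P, R}.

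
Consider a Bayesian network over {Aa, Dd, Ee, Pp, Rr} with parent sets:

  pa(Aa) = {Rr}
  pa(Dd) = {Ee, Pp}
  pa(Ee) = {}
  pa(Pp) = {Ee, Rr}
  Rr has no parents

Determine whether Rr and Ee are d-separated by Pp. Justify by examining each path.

No

Enumerating the 2 paths from Rr to Ee and testing each for blocking by {Pp}:
Path 1: Rr → Pp → Dd ← Ee
  Pp is a chain here and Pp is conditioned on, so the path is blocked at Pp.
Path 2: Rr → Pp ← Ee
  Pp is a collider and Pp is conditioned on, which opens it — no node blocks this path, so it is active.
Because an active path exists, Rr and Ee are not d-separated.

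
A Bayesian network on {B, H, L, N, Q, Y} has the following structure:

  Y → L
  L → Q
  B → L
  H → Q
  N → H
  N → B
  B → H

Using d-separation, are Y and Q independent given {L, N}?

Enumerating the 3 paths from Y to Q and testing each for blocking by {L, N}:
Path 1: Y → L → Q
  L is a chain here and L is conditioned on, so the path is blocked at L.
Path 2: Y → L ← B → H → Q
  L is a collider and L is conditioned on, which opens it; B is a fork and B is not conditioned on; H is a chain and H is not conditioned on — no node blocks this path, so it is active.
Path 3: Y → L ← B ← N → H → Q
  N is a fork here and N is conditioned on, so the path is blocked at N.
Since the path Y → L ← B → H → Q is active, Y and Q are not d-separated given {L, N}.

No — Y and Q are not d-separated given {L, N}.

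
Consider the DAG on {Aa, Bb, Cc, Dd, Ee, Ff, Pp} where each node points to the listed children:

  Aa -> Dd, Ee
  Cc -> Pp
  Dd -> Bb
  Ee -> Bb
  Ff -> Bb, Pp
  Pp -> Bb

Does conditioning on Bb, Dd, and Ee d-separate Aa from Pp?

Yes

There are 4 undirected paths between Aa and Pp; checking each against the conditioning set {Bb, Dd, Ee}:
  1. Aa → Ee → Bb ← Pp — Ee:chain[blocks]; Bb:collider[open] ⇒ blocked
  2. Aa → Ee → Bb ← Ff → Pp — Ee:chain[blocks]; Bb:collider[open]; Ff:fork[open] ⇒ blocked
  3. Aa → Dd → Bb ← Pp — Dd:chain[blocks]; Bb:collider[open] ⇒ blocked
  4. Aa → Dd → Bb ← Ff → Pp — Dd:chain[blocks]; Bb:collider[open]; Ff:fork[open] ⇒ blocked
Since every path is blocked, d-separation holds.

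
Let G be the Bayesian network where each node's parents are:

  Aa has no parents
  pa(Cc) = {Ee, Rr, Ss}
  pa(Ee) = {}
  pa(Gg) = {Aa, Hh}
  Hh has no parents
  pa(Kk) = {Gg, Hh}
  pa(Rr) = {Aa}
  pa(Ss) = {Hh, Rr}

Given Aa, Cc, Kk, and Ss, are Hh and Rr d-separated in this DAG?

There are 4 undirected paths between Hh and Rr; checking each against the conditioning set {Aa, Cc, Kk, Ss}:
  1. Hh → Ss ← Rr — Ss:collider[open] ⇒ active
  2. Hh → Ss → Cc ← Rr — Ss:chain[blocks]; Cc:collider[open] ⇒ blocked
  3. Hh → Gg ← Aa → Rr — Gg:collider[open]; Aa:fork[blocks] ⇒ blocked
  4. Hh → Kk ← Gg ← Aa → Rr — Kk:collider[open]; Gg:chain[open]; Aa:fork[blocks] ⇒ blocked
At least one path is unblocked, so d-separation fails.

No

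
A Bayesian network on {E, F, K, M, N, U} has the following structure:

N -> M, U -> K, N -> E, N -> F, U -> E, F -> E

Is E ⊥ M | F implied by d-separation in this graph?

2 paths connect E and M; each must be blocked for d-separation to hold:
Path 1: E ← F ← N → M
  F is a chain here and F is conditioned on, so the path is blocked at F.
Path 2: E ← N → M
  N is a fork and N is not conditioned on — no node blocks this path, so it is active.
Because an active path exists, E and M are not d-separated.

No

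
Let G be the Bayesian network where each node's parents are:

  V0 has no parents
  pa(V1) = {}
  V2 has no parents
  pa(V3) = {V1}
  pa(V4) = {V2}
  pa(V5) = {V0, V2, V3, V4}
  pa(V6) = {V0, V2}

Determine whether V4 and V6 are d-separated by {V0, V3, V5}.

No — V4 and V6 are not d-separated given {V0, V3, V5}.

4 paths connect V4 and V6; each must be blocked for d-separation to hold:
  1. V4 ← V2 → V6 — V2:fork[open] ⇒ active
  2. V4 ← V2 → V5 ← V0 → V6 — V2:fork[open]; V5:collider[open]; V0:fork[blocks] ⇒ blocked
  3. V4 → V5 ← V2 → V6 — V5:collider[open]; V2:fork[open] ⇒ active
  4. V4 → V5 ← V0 → V6 — V5:collider[open]; V0:fork[blocks] ⇒ blocked
Because an active path exists, V4 and V6 are not d-separated.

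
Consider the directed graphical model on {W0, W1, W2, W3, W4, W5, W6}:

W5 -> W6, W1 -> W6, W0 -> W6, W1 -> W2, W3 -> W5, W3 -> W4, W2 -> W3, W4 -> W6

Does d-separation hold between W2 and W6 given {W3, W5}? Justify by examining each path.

Enumerating the 3 paths from W2 to W6 and testing each for blocking by {W3, W5}:
Path 1: W2 ← W1 → W6
  W1 is a fork and W1 is not conditioned on — no node blocks this path, so it is active.
Path 2: W2 → W3 → W5 → W6
  W3 is a chain here and W3 is conditioned on, so the path is blocked at W3.
Path 3: W2 → W3 → W4 → W6
  W3 is a chain here and W3 is conditioned on, so the path is blocked at W3.
Because an active path exists, W2 and W6 are not d-separated.

No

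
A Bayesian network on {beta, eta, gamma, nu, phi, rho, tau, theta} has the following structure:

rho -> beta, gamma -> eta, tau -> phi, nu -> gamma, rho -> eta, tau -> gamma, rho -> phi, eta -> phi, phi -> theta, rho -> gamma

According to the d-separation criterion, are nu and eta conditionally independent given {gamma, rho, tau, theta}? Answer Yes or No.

Yes — nu and eta are d-separated given {gamma, rho, tau, theta}.

5 paths connect nu and eta; each must be blocked for d-separation to hold:
Path 1: nu → gamma ← tau → phi ← rho → eta
  tau is a fork here and tau is conditioned on, so the path is blocked at tau.
Path 2: nu → gamma ← tau → phi ← eta
  tau is a fork here and tau is conditioned on, so the path is blocked at tau.
Path 3: nu → gamma ← rho → phi ← eta
  rho is a fork here and rho is conditioned on, so the path is blocked at rho.
Path 4: nu → gamma ← rho → eta
  rho is a fork here and rho is conditioned on, so the path is blocked at rho.
Path 5: nu → gamma → eta
  gamma is a chain here and gamma is conditioned on, so the path is blocked at gamma.
Every path is blocked, so nu and eta are d-separated given {gamma, rho, tau, theta}.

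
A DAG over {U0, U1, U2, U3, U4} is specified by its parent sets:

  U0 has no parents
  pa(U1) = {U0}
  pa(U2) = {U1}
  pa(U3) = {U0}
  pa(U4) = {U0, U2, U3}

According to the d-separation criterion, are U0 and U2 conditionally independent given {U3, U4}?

Enumerating the 3 paths from U0 to U2 and testing each for blocking by {U3, U4}:
Path 1: U0 → U1 → U2
  U1 is a chain and U1 is not conditioned on — no node blocks this path, so it is active.
Path 2: U0 → U4 ← U2
  U4 is a collider and U4 is conditioned on, which opens it — no node blocks this path, so it is active.
Path 3: U0 → U3 → U4 ← U2
  U3 is a chain here and U3 is conditioned on, so the path is blocked at U3.
At least one path is unblocked, so d-separation fails.

No — U0 and U2 are not d-separated given {U3, U4}.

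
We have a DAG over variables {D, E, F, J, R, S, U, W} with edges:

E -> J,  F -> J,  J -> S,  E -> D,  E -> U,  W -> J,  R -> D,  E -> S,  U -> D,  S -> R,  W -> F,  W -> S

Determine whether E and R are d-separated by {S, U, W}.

Yes — E and R are d-separated given {S, U, W}.

We examine all 6 paths between E and R:
Path 1: E → D ← R
  D is a collider here and neither D nor any of its descendants is conditioned on, so the collider stays closed — the path is blocked at D.
Path 2: E → U → D ← R
  U is a chain here and U is conditioned on, so the path is blocked at U.
Path 3: E → J ← W → S → R
  W is a fork here and W is conditioned on, so the path is blocked at W.
Path 4: E → J ← F ← W → S → R
  W is a fork here and W is conditioned on, so the path is blocked at W.
Path 5: E → J → S → R
  S is a chain here and S is conditioned on, so the path is blocked at S.
Path 6: E → S → R
  S is a chain here and S is conditioned on, so the path is blocked at S.
Every path is blocked, so E and R are d-separated given {S, U, W}.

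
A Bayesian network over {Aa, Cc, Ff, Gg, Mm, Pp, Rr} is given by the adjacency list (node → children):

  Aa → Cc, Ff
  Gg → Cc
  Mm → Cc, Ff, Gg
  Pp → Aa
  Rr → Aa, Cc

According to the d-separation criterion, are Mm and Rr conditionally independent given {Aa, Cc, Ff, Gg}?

No — Mm and Rr are not d-separated given {Aa, Cc, Ff, Gg}.

We examine all 6 paths between Mm and Rr:
Path 1: Mm → Ff ← Aa ← Rr
  Aa is a chain here and Aa is conditioned on, so the path is blocked at Aa.
Path 2: Mm → Ff ← Aa → Cc ← Rr
  Aa is a fork here and Aa is conditioned on, so the path is blocked at Aa.
Path 3: Mm → Cc ← Aa ← Rr
  Aa is a chain here and Aa is conditioned on, so the path is blocked at Aa.
Path 4: Mm → Cc ← Rr
  Cc is a collider and Cc is conditioned on, which opens it — no node blocks this path, so it is active.
Path 5: Mm → Gg → Cc ← Aa ← Rr
  Gg is a chain here and Gg is conditioned on, so the path is blocked at Gg.
Path 6: Mm → Gg → Cc ← Rr
  Gg is a chain here and Gg is conditioned on, so the path is blocked at Gg.
Since the path Mm → Cc ← Rr is active, Mm and Rr are not d-separated given {Aa, Cc, Ff, Gg}.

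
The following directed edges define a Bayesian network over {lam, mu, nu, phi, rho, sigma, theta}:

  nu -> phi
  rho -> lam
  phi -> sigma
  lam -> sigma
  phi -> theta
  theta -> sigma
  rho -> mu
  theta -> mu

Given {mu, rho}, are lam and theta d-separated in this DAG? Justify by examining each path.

We examine all 3 paths between lam and theta:
Path 1: lam ← rho → mu ← theta
  rho is a fork here and rho is conditioned on, so the path is blocked at rho.
Path 2: lam → sigma ← phi → theta
  sigma is a collider here and neither sigma nor any of its descendants is conditioned on, so the collider stays closed — the path is blocked at sigma.
Path 3: lam → sigma ← theta
  sigma is a collider here and neither sigma nor any of its descendants is conditioned on, so the collider stays closed — the path is blocked at sigma.
Since every path is blocked, d-separation holds.

Yes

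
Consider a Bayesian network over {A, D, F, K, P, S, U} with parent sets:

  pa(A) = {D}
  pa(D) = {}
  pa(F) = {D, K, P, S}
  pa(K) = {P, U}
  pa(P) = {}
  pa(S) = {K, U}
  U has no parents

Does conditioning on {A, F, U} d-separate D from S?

There are 5 undirected paths between D and S; checking each against the conditioning set {A, F, U}:
  1. D → F ← P → K ← U → S — F:collider[open]; P:fork[open]; K:collider[open]; U:fork[blocks] ⇒ blocked
  2. D → F ← P → K → S — F:collider[open]; P:fork[open]; K:chain[open] ⇒ active
  3. D → F ← K ← U → S — F:collider[open]; K:chain[open]; U:fork[blocks] ⇒ blocked
  4. D → F ← K → S — F:collider[open]; K:fork[open] ⇒ active
  5. D → F ← S — F:collider[open] ⇒ active
Since the path D → F ← P → K → S is active, D and S are not d-separated given {A, F, U}.

No — D and S are not d-separated given {A, F, U}.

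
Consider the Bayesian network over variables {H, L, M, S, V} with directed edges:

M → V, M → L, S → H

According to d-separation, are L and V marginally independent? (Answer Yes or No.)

No

There is one path between L and V:
  1. L ← M → V — M:fork[open] ⇒ active
Since the path L ← M → V is active, L and V are not d-separated given ∅.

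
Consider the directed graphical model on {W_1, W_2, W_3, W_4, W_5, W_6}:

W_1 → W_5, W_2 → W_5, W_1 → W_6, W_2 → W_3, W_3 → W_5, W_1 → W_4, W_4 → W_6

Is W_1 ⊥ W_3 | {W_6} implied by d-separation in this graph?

Yes — W_1 and W_3 are d-separated given {W_6}.

Enumerating the 2 paths from W_1 to W_3 and testing each for blocking by {W_6}:
  1. W_1 → W_5 ← W_2 → W_3 — W_5:collider[blocks]; W_2:fork[open] ⇒ blocked
  2. W_1 → W_5 ← W_3 — W_5:collider[blocks] ⇒ blocked
All paths are blocked; W_1 ⊥ W_3 | {W_6} holds.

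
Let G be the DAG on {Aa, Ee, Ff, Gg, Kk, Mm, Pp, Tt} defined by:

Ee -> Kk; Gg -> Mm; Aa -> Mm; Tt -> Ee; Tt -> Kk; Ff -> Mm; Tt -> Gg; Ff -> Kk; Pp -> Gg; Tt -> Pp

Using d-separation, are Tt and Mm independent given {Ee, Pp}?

4 paths connect Tt and Mm; each must be blocked for d-separation to hold:
Path 1: Tt → Kk ← Ff → Mm
  Kk is a collider here and neither Kk nor any of its descendants is conditioned on, so the collider stays closed — the path is blocked at Kk.
Path 2: Tt → Pp → Gg → Mm
  Pp is a chain here and Pp is conditioned on, so the path is blocked at Pp.
Path 3: Tt → Gg → Mm
  Gg is a chain and Gg is not conditioned on — no node blocks this path, so it is active.
Path 4: Tt → Ee → Kk ← Ff → Mm
  Ee is a chain here and Ee is conditioned on, so the path is blocked at Ee.
At least one path is unblocked, so d-separation fails.

No — Tt and Mm are not d-separated given {Ee, Pp}.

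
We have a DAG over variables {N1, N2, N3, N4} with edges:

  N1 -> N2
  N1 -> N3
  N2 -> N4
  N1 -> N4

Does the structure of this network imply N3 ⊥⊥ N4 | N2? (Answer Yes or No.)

No — N3 and N4 are not d-separated given {N2}.

Enumerating the 2 paths from N3 to N4 and testing each for blocking by {N2}:
Path 1: N3 ← N1 → N2 → N4
  N2 is a chain here and N2 is conditioned on, so the path is blocked at N2.
Path 2: N3 ← N1 → N4
  N1 is a fork and N1 is not conditioned on — no node blocks this path, so it is active.
Because an active path exists, N3 and N4 are not d-separated.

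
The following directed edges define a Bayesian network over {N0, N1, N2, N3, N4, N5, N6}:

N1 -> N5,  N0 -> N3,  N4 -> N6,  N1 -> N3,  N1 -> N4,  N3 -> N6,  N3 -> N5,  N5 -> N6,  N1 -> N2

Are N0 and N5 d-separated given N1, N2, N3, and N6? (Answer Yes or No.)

5 paths connect N0 and N5; each must be blocked for d-separation to hold:
  1. N0 → N3 ← N1 → N4 → N6 ← N5 — N3:collider[open]; N1:fork[blocks]; N4:chain[open]; N6:collider[open] ⇒ blocked
  2. N0 → N3 ← N1 → N5 — N3:collider[open]; N1:fork[blocks] ⇒ blocked
  3. N0 → N3 → N5 — N3:chain[blocks] ⇒ blocked
  4. N0 → N3 → N6 ← N4 ← N1 → N5 — N3:chain[blocks]; N6:collider[open]; N4:chain[open]; N1:fork[blocks] ⇒ blocked
  5. N0 → N3 → N6 ← N5 — N3:chain[blocks]; N6:collider[open] ⇒ blocked
Every path is blocked, so N0 and N5 are d-separated given {N1, N2, N3, N6}.

Yes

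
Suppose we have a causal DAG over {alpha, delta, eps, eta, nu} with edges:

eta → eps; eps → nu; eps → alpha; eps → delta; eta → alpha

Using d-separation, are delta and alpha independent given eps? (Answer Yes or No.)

There are 2 undirected paths between delta and alpha; checking each against the conditioning set {eps}:
Path 1: delta ← eps → alpha
  eps is a fork here and eps is conditioned on, so the path is blocked at eps.
Path 2: delta ← eps ← eta → alpha
  eps is a chain here and eps is conditioned on, so the path is blocked at eps.
Since every path is blocked, d-separation holds.

Yes — delta and alpha are d-separated given {eps}.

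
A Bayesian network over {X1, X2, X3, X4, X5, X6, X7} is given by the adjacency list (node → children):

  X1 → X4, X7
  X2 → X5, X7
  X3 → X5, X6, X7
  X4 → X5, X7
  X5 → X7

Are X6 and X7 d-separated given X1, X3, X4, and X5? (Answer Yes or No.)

5 paths connect X6 and X7; each must be blocked for d-separation to hold:
Path 1: X6 ← X3 → X7
  X3 is a fork here and X3 is conditioned on, so the path is blocked at X3.
Path 2: X6 ← X3 → X5 → X7
  X3 is a fork here and X3 is conditioned on, so the path is blocked at X3.
Path 3: X6 ← X3 → X5 ← X2 → X7
  X3 is a fork here and X3 is conditioned on, so the path is blocked at X3.
Path 4: X6 ← X3 → X5 ← X4 → X7
  X3 is a fork here and X3 is conditioned on, so the path is blocked at X3.
Path 5: X6 ← X3 → X5 ← X4 ← X1 → X7
  X3 is a fork here and X3 is conditioned on, so the path is blocked at X3.
All paths are blocked; X6 ⊥ X7 | {X1, X3, X4, X5} holds.

Yes — X6 and X7 are d-separated given {X1, X3, X4, X5}.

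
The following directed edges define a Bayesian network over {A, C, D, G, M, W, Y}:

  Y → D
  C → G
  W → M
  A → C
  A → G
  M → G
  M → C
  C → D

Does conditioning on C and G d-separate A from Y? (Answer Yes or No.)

Yes

There are 3 undirected paths between A and Y; checking each against the conditioning set {C, G}:
Path 1: A → C → D ← Y
  C is a chain here and C is conditioned on, so the path is blocked at C.
Path 2: A → G ← C → D ← Y
  C is a fork here and C is conditioned on, so the path is blocked at C.
Path 3: A → G ← M → C → D ← Y
  C is a chain here and C is conditioned on, so the path is blocked at C.
Every path is blocked, so A and Y are d-separated given {C, G}.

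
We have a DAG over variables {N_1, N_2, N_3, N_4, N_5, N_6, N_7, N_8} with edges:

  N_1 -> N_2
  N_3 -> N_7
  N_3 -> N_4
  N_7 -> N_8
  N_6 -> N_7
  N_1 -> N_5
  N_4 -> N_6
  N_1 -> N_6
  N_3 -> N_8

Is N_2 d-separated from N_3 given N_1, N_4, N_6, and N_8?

There are 3 undirected paths between N_2 and N_3; checking each against the conditioning set {N_1, N_4, N_6, N_8}:
Path 1: N_2 ← N_1 → N_6 → N_7 → N_8 ← N_3
  N_1 is a fork here and N_1 is conditioned on, so the path is blocked at N_1.
Path 2: N_2 ← N_1 → N_6 → N_7 ← N_3
  N_1 is a fork here and N_1 is conditioned on, so the path is blocked at N_1.
Path 3: N_2 ← N_1 → N_6 ← N_4 ← N_3
  N_1 is a fork here and N_1 is conditioned on, so the path is blocked at N_1.
Since every path is blocked, d-separation holds.

Yes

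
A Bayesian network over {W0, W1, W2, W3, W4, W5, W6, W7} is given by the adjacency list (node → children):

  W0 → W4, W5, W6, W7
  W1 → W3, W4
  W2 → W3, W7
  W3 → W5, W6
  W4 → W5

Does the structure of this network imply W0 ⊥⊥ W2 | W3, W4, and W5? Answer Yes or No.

No — W0 and W2 are not d-separated given {W3, W4, W5}.

6 paths connect W0 and W2; each must be blocked for d-separation to hold:
Path 1: W0 → W6 ← W3 ← W2
  W6 is a collider here and neither W6 nor any of its descendants is conditioned on, so the collider stays closed — the path is blocked at W6.
Path 2: W0 → W7 ← W2
  W7 is a collider here and neither W7 nor any of its descendants is conditioned on, so the collider stays closed — the path is blocked at W7.
Path 3: W0 → W5 ← W3 ← W2
  W3 is a chain here and W3 is conditioned on, so the path is blocked at W3.
Path 4: W0 → W5 ← W4 ← W1 → W3 ← W2
  W4 is a chain here and W4 is conditioned on, so the path is blocked at W4.
Path 5: W0 → W4 → W5 ← W3 ← W2
  W4 is a chain here and W4 is conditioned on, so the path is blocked at W4.
Path 6: W0 → W4 ← W1 → W3 ← W2
  W4 is a collider and W4 is conditioned on, which opens it; W1 is a fork and W1 is not conditioned on; W3 is a collider and W3 is conditioned on, which opens it — no node blocks this path, so it is active.
Since the path W0 → W4 ← W1 → W3 ← W2 is active, W0 and W2 are not d-separated given {W3, W4, W5}.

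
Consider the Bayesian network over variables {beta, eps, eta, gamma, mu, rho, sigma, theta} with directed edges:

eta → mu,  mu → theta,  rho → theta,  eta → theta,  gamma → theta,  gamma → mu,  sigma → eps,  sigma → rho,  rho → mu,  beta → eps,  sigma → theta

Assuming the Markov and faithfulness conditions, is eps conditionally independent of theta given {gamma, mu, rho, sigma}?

Yes — eps and theta are d-separated given {gamma, mu, rho, sigma}.

We examine all 5 paths between eps and theta:
Path 1: eps ← sigma → theta
  sigma is a fork here and sigma is conditioned on, so the path is blocked at sigma.
Path 2: eps ← sigma → rho → theta
  sigma is a fork here and sigma is conditioned on, so the path is blocked at sigma.
Path 3: eps ← sigma → rho → mu ← gamma → theta
  sigma is a fork here and sigma is conditioned on, so the path is blocked at sigma.
Path 4: eps ← sigma → rho → mu → theta
  sigma is a fork here and sigma is conditioned on, so the path is blocked at sigma.
Path 5: eps ← sigma → rho → mu ← eta → theta
  sigma is a fork here and sigma is conditioned on, so the path is blocked at sigma.
Every path is blocked, so eps and theta are d-separated given {gamma, mu, rho, sigma}.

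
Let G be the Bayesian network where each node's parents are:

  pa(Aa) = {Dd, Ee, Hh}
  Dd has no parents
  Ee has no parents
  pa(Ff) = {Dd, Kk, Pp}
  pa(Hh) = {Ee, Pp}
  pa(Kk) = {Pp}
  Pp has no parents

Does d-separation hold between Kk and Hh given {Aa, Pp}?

Yes

There are 6 undirected paths between Kk and Hh; checking each against the conditioning set {Aa, Pp}:
  1. Kk → Ff ← Pp → Hh — Ff:collider[blocks]; Pp:fork[blocks] ⇒ blocked
  2. Kk → Ff ← Dd → Aa ← Hh — Ff:collider[blocks]; Dd:fork[open]; Aa:collider[open] ⇒ blocked
  3. Kk → Ff ← Dd → Aa ← Ee → Hh — Ff:collider[blocks]; Dd:fork[open]; Aa:collider[open]; Ee:fork[open] ⇒ blocked
  4. Kk ← Pp → Hh — Pp:fork[blocks] ⇒ blocked
  5. Kk ← Pp → Ff ← Dd → Aa ← Hh — Pp:fork[blocks]; Ff:collider[blocks]; Dd:fork[open]; Aa:collider[open] ⇒ blocked
  6. Kk ← Pp → Ff ← Dd → Aa ← Ee → Hh — Pp:fork[blocks]; Ff:collider[blocks]; Dd:fork[open]; Aa:collider[open]; Ee:fork[open] ⇒ blocked
Since every path is blocked, d-separation holds.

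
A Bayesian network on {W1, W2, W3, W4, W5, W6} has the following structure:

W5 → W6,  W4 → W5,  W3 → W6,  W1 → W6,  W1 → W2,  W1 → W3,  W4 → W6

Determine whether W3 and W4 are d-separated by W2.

Yes

There are 4 undirected paths between W3 and W4; checking each against the conditioning set {W2}:
Path 1: W3 ← W1 → W6 ← W5 ← W4
  W6 is a collider here and neither W6 nor any of its descendants is conditioned on, so the collider stays closed — the path is blocked at W6.
Path 2: W3 ← W1 → W6 ← W4
  W6 is a collider here and neither W6 nor any of its descendants is conditioned on, so the collider stays closed — the path is blocked at W6.
Path 3: W3 → W6 ← W5 ← W4
  W6 is a collider here and neither W6 nor any of its descendants is conditioned on, so the collider stays closed — the path is blocked at W6.
Path 4: W3 → W6 ← W4
  W6 is a collider here and neither W6 nor any of its descendants is conditioned on, so the collider stays closed — the path is blocked at W6.
Since every path is blocked, d-separation holds.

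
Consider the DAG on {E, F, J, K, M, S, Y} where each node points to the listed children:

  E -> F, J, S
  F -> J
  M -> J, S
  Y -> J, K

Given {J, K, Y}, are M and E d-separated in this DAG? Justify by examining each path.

No — M and E are not d-separated given {J, K, Y}.

There are 3 undirected paths between M and E; checking each against the conditioning set {J, K, Y}:
Path 1: M → J ← E
  J is a collider and J is conditioned on, which opens it — no node blocks this path, so it is active.
Path 2: M → J ← F ← E
  J is a collider and J is conditioned on, which opens it; F is a chain and F is not conditioned on — no node blocks this path, so it is active.
Path 3: M → S ← E
  S is a collider here and neither S nor any of its descendants is conditioned on, so the collider stays closed — the path is blocked at S.
At least one path is unblocked, so d-separation fails.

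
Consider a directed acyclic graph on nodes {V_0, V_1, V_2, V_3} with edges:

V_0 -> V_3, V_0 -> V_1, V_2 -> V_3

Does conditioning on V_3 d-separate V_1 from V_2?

Only one path connects V_1 and V_2:
Path 1: V_1 ← V_0 → V_3 ← V_2
  V_0 is a fork and V_0 is not conditioned on; V_3 is a collider and V_3 is conditioned on, which opens it — no node blocks this path, so it is active.
At least one path is unblocked, so d-separation fails.

No — V_1 and V_2 are not d-separated given {V_3}.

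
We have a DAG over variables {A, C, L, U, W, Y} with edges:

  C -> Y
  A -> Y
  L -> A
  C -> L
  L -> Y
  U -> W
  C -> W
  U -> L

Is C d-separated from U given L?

No

We examine all 4 paths between C and U:
Path 1: C → W ← U
  W is a collider here and neither W nor any of its descendants is conditioned on, so the collider stays closed — the path is blocked at W.
Path 2: C → Y ← A ← L ← U
  Y is a collider here and neither Y nor any of its descendants is conditioned on, so the collider stays closed — the path is blocked at Y.
Path 3: C → Y ← L ← U
  Y is a collider here and neither Y nor any of its descendants is conditioned on, so the collider stays closed — the path is blocked at Y.
Path 4: C → L ← U
  L is a collider and L is conditioned on, which opens it — no node blocks this path, so it is active.
Since the path C → L ← U is active, C and U are not d-separated given {L}.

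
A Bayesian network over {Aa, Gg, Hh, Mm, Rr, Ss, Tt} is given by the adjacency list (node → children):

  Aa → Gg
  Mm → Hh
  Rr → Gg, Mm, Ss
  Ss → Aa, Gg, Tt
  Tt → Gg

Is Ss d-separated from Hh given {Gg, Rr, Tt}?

Yes

We examine all 4 paths between Ss and Hh:
Path 1: Ss ← Rr → Mm → Hh
  Rr is a fork here and Rr is conditioned on, so the path is blocked at Rr.
Path 2: Ss → Tt → Gg ← Rr → Mm → Hh
  Tt is a chain here and Tt is conditioned on, so the path is blocked at Tt.
Path 3: Ss → Gg ← Rr → Mm → Hh
  Rr is a fork here and Rr is conditioned on, so the path is blocked at Rr.
Path 4: Ss → Aa → Gg ← Rr → Mm → Hh
  Rr is a fork here and Rr is conditioned on, so the path is blocked at Rr.
All paths are blocked; Ss ⊥ Hh | {Gg, Rr, Tt} holds.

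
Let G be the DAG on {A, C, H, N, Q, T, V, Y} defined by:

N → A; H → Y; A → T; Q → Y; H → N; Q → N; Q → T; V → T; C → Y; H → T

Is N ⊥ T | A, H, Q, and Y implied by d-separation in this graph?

We examine all 5 paths between N and T:
Path 1: N → A → T
  A is a chain here and A is conditioned on, so the path is blocked at A.
Path 2: N ← Q → Y ← H → T
  Q is a fork here and Q is conditioned on, so the path is blocked at Q.
Path 3: N ← Q → T
  Q is a fork here and Q is conditioned on, so the path is blocked at Q.
Path 4: N ← H → Y ← Q → T
  H is a fork here and H is conditioned on, so the path is blocked at H.
Path 5: N ← H → T
  H is a fork here and H is conditioned on, so the path is blocked at H.
Since every path is blocked, d-separation holds.

Yes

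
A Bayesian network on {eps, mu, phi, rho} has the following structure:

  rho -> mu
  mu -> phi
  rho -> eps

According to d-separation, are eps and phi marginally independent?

The only undirected path from eps to phi is:
Path 1: eps ← rho → mu → phi
  rho is a fork and rho is not conditioned on; mu is a chain and mu is not conditioned on — no node blocks this path, so it is active.
Since the path eps ← rho → mu → phi is active, eps and phi are not d-separated given ∅.

No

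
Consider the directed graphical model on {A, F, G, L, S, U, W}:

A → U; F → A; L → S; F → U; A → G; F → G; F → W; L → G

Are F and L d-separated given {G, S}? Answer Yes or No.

No

We examine all 3 paths between F and L:
Path 1: F → U ← A → G ← L
  U is a collider here and neither U nor any of its descendants is conditioned on, so the collider stays closed — the path is blocked at U.
Path 2: F → G ← L
  G is a collider and G is conditioned on, which opens it — no node blocks this path, so it is active.
Path 3: F → A → G ← L
  A is a chain and A is not conditioned on; G is a collider and G is conditioned on, which opens it — no node blocks this path, so it is active.
Since the path F → G ← L is active, F and L are not d-separated given {G, S}.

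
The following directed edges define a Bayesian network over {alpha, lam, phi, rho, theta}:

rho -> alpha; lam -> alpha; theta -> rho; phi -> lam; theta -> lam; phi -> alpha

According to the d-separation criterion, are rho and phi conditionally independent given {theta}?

Enumerating the 4 paths from rho to phi and testing each for blocking by {theta}:
  1. rho ← theta → lam ← phi — theta:fork[blocks]; lam:collider[blocks] ⇒ blocked
  2. rho ← theta → lam → alpha ← phi — theta:fork[blocks]; lam:chain[open]; alpha:collider[blocks] ⇒ blocked
  3. rho → alpha ← phi — alpha:collider[blocks] ⇒ blocked
  4. rho → alpha ← lam ← phi — alpha:collider[blocks]; lam:chain[open] ⇒ blocked
Since every path is blocked, d-separation holds.

Yes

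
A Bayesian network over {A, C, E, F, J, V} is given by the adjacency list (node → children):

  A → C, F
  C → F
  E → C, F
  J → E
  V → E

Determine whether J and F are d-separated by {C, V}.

No — J and F are not d-separated given {C, V}.

There are 3 undirected paths between J and F; checking each against the conditioning set {C, V}:
  1. J → E → F — E:chain[open] ⇒ active
  2. J → E → C → F — E:chain[open]; C:chain[blocks] ⇒ blocked
  3. J → E → C ← A → F — E:chain[open]; C:collider[open]; A:fork[open] ⇒ active
At least one path is unblocked, so d-separation fails.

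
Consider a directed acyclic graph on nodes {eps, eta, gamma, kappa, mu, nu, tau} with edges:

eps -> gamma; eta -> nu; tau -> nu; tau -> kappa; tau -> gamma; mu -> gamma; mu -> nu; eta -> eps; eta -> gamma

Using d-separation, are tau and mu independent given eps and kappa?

Yes

6 paths connect tau and mu; each must be blocked for d-separation to hold:
  1. tau → gamma ← eta → nu ← mu — gamma:collider[blocks]; eta:fork[open]; nu:collider[blocks] ⇒ blocked
  2. tau → gamma ← mu — gamma:collider[blocks] ⇒ blocked
  3. tau → gamma ← eps ← eta → nu ← mu — gamma:collider[blocks]; eps:chain[blocks]; eta:fork[open]; nu:collider[blocks] ⇒ blocked
  4. tau → nu ← eta → eps → gamma ← mu — nu:collider[blocks]; eta:fork[open]; eps:chain[blocks]; gamma:collider[blocks] ⇒ blocked
  5. tau → nu ← eta → gamma ← mu — nu:collider[blocks]; eta:fork[open]; gamma:collider[blocks] ⇒ blocked
  6. tau → nu ← mu — nu:collider[blocks] ⇒ blocked
Every path is blocked, so tau and mu are d-separated given {eps, kappa}.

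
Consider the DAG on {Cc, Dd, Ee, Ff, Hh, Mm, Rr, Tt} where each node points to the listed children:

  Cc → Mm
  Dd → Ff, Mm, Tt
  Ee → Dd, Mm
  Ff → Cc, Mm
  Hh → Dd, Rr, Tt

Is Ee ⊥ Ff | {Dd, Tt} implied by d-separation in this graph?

Yes

There are 6 undirected paths between Ee and Ff; checking each against the conditioning set {Dd, Tt}:
Path 1: Ee → Mm ← Cc ← Ff
  Mm is a collider here and neither Mm nor any of its descendants is conditioned on, so the collider stays closed — the path is blocked at Mm.
Path 2: Ee → Mm ← Dd → Ff
  Mm is a collider here and neither Mm nor any of its descendants is conditioned on, so the collider stays closed — the path is blocked at Mm.
Path 3: Ee → Mm ← Ff
  Mm is a collider here and neither Mm nor any of its descendants is conditioned on, so the collider stays closed — the path is blocked at Mm.
Path 4: Ee → Dd → Mm ← Cc ← Ff
  Dd is a chain here and Dd is conditioned on, so the path is blocked at Dd.
Path 5: Ee → Dd → Mm ← Ff
  Dd is a chain here and Dd is conditioned on, so the path is blocked at Dd.
Path 6: Ee → Dd → Ff
  Dd is a chain here and Dd is conditioned on, so the path is blocked at Dd.
Every path is blocked, so Ee and Ff are d-separated given {Dd, Tt}.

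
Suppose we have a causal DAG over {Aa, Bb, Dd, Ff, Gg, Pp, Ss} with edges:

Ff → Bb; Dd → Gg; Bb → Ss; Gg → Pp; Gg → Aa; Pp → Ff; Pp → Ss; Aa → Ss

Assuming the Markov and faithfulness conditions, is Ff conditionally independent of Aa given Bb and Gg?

4 paths connect Ff and Aa; each must be blocked for d-separation to hold:
Path 1: Ff → Bb → Ss ← Aa
  Bb is a chain here and Bb is conditioned on, so the path is blocked at Bb.
Path 2: Ff → Bb → Ss ← Pp ← Gg → Aa
  Bb is a chain here and Bb is conditioned on, so the path is blocked at Bb.
Path 3: Ff ← Pp ← Gg → Aa
  Gg is a fork here and Gg is conditioned on, so the path is blocked at Gg.
Path 4: Ff ← Pp → Ss ← Aa
  Ss is a collider here and neither Ss nor any of its descendants is conditioned on, so the collider stays closed — the path is blocked at Ss.
All paths are blocked; Ff ⊥ Aa | {Bb, Gg} holds.

Yes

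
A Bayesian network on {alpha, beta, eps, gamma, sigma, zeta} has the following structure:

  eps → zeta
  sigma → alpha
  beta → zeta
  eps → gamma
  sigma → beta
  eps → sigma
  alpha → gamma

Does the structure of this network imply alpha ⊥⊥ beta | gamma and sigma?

Yes

There are 4 undirected paths between alpha and beta; checking each against the conditioning set {gamma, sigma}:
Path 1: alpha ← sigma → beta
  sigma is a fork here and sigma is conditioned on, so the path is blocked at sigma.
Path 2: alpha ← sigma ← eps → zeta ← beta
  sigma is a chain here and sigma is conditioned on, so the path is blocked at sigma.
Path 3: alpha → gamma ← eps → sigma → beta
  sigma is a chain here and sigma is conditioned on, so the path is blocked at sigma.
Path 4: alpha → gamma ← eps → zeta ← beta
  zeta is a collider here and neither zeta nor any of its descendants is conditioned on, so the collider stays closed — the path is blocked at zeta.
All paths are blocked; alpha ⊥ beta | {gamma, sigma} holds.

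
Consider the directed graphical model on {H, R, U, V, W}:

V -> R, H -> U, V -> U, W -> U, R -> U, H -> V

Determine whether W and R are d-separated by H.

Yes

There are 3 undirected paths between W and R; checking each against the conditioning set {H}:
Path 1: W → U ← R
  U is a collider here and neither U nor any of its descendants is conditioned on, so the collider stays closed — the path is blocked at U.
Path 2: W → U ← H → V → R
  U is a collider here and neither U nor any of its descendants is conditioned on, so the collider stays closed — the path is blocked at U.
Path 3: W → U ← V → R
  U is a collider here and neither U nor any of its descendants is conditioned on, so the collider stays closed — the path is blocked at U.
Every path is blocked, so W and R are d-separated given {H}.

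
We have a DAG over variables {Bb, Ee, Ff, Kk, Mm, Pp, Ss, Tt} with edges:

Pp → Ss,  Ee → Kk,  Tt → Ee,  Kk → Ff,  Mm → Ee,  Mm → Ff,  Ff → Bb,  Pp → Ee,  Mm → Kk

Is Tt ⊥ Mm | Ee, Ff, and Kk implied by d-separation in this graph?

We examine all 3 paths between Tt and Mm:
Path 1: Tt → Ee ← Mm
  Ee is a collider and Ee is conditioned on, which opens it — no node blocks this path, so it is active.
Path 2: Tt → Ee → Kk → Ff ← Mm
  Ee is a chain here and Ee is conditioned on, so the path is blocked at Ee.
Path 3: Tt → Ee → Kk ← Mm
  Ee is a chain here and Ee is conditioned on, so the path is blocked at Ee.
Because an active path exists, Tt and Mm are not d-separated.

No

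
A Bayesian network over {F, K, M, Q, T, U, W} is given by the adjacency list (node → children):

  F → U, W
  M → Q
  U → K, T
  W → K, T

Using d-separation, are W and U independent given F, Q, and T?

No

We examine all 3 paths between W and U:
  1. W ← F → U — F:fork[blocks] ⇒ blocked
  2. W → K ← U — K:collider[blocks] ⇒ blocked
  3. W → T ← U — T:collider[open] ⇒ active
At least one path is unblocked, so d-separation fails.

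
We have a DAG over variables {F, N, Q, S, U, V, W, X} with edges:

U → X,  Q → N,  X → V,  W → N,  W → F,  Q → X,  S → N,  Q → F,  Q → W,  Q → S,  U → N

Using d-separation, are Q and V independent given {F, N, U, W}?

No

Enumerating the 5 paths from Q to V and testing each for blocking by {F, N, U, W}:
Path 1: Q → W → N ← U → X → V
  W is a chain here and W is conditioned on, so the path is blocked at W.
Path 2: Q → N ← U → X → V
  U is a fork here and U is conditioned on, so the path is blocked at U.
Path 3: Q → F ← W → N ← U → X → V
  W is a fork here and W is conditioned on, so the path is blocked at W.
Path 4: Q → X → V
  X is a chain and X is not conditioned on — no node blocks this path, so it is active.
Path 5: Q → S → N ← U → X → V
  U is a fork here and U is conditioned on, so the path is blocked at U.
Since the path Q → X → V is active, Q and V are not d-separated given {F, N, U, W}.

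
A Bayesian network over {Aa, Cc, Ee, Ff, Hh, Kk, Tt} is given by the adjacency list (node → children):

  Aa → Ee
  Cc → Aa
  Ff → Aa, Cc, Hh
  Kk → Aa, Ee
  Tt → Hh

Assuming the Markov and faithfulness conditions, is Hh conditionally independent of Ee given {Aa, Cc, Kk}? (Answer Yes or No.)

Yes — Hh and Ee are d-separated given {Aa, Cc, Kk}.

4 paths connect Hh and Ee; each must be blocked for d-separation to hold:
Path 1: Hh ← Ff → Cc → Aa → Ee
  Cc is a chain here and Cc is conditioned on, so the path is blocked at Cc.
Path 2: Hh ← Ff → Cc → Aa ← Kk → Ee
  Cc is a chain here and Cc is conditioned on, so the path is blocked at Cc.
Path 3: Hh ← Ff → Aa → Ee
  Aa is a chain here and Aa is conditioned on, so the path is blocked at Aa.
Path 4: Hh ← Ff → Aa ← Kk → Ee
  Kk is a fork here and Kk is conditioned on, so the path is blocked at Kk.
Every path is blocked, so Hh and Ee are d-separated given {Aa, Cc, Kk}.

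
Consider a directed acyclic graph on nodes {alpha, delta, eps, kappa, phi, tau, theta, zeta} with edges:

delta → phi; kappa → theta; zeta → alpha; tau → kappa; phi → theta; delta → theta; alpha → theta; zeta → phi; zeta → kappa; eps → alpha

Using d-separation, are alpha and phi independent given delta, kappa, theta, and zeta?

6 paths connect alpha and phi; each must be blocked for d-separation to hold:
Path 1: alpha ← zeta → phi
  zeta is a fork here and zeta is conditioned on, so the path is blocked at zeta.
Path 2: alpha ← zeta → kappa → theta ← delta → phi
  zeta is a fork here and zeta is conditioned on, so the path is blocked at zeta.
Path 3: alpha ← zeta → kappa → theta ← phi
  zeta is a fork here and zeta is conditioned on, so the path is blocked at zeta.
Path 4: alpha → theta ← delta → phi
  delta is a fork here and delta is conditioned on, so the path is blocked at delta.
Path 5: alpha → theta ← phi
  theta is a collider and theta is conditioned on, which opens it — no node blocks this path, so it is active.
Path 6: alpha → theta ← kappa ← zeta → phi
  kappa is a chain here and kappa is conditioned on, so the path is blocked at kappa.
Because an active path exists, alpha and phi are not d-separated.

No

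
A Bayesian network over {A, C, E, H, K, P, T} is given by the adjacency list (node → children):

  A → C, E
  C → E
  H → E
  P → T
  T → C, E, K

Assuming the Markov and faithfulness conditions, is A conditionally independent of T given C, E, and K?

4 paths connect A and T; each must be blocked for d-separation to hold:
Path 1: A → C ← T
  C is a collider and C is conditioned on, which opens it — no node blocks this path, so it is active.
Path 2: A → C → E ← T
  C is a chain here and C is conditioned on, so the path is blocked at C.
Path 3: A → E ← C ← T
  C is a chain here and C is conditioned on, so the path is blocked at C.
Path 4: A → E ← T
  E is a collider and E is conditioned on, which opens it — no node blocks this path, so it is active.
At least one path is unblocked, so d-separation fails.

No — A and T are not d-separated given {C, E, K}.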